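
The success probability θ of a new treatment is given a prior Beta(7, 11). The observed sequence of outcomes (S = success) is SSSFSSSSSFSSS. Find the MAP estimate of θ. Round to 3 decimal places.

θ̂_MAP = 0.586

Prior: Beta(7, 11).
Data: 11 successes in 13 trials (from the sequence). The binomial likelihood contributes θ^11(1−θ)^2, so the posterior is Beta(7+11, 11+2) = Beta(18, 13).
For Beta(a, b) with a, b > 1 the mode is (a−1)/(a+b−2) = 17/29 ≈ 0.586.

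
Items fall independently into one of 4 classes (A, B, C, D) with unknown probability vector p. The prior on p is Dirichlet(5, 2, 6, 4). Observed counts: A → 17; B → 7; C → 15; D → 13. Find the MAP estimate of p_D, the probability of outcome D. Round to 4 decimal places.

The posterior is Dirichlet(αᵢ + nᵢ) = Dirichlet(22, 9, 21, 17).
For a Dirichlet(a₁,…,a_K) with all aᵢ > 1, the mode has j-th component (aⱼ − 1)/(Σaᵢ − K).
Here Σaᵢ = 69 and K = 4, so p_D = (17 − 1)/(69 − 4) = 16/65 ≈ 0.2462.

MAP estimate of p_D = 0.2462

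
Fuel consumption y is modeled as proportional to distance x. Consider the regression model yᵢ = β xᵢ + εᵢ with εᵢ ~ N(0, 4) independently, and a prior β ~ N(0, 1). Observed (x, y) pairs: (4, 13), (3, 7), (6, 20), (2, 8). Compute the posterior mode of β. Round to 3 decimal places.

β̂_MAP = 3.029

log p(β | y) = −Σ(yᵢ − βxᵢ)²/(2·4) − β²/(2·1) + const.
Setting the derivative to zero: Σxᵢ(yᵢ − βxᵢ)/4 − β/1 = 0, so β = Σxᵢyᵢ / (Σxᵢ² + σ²/τ²).
Σxᵢyᵢ = 4·13 + 3·7 + 6·20 + 2·8 = 209; Σxᵢ² = 65; σ²/τ² = 4.
β̂_MAP = 209 / (65 + 4) = 209/69 ≈ 3.029.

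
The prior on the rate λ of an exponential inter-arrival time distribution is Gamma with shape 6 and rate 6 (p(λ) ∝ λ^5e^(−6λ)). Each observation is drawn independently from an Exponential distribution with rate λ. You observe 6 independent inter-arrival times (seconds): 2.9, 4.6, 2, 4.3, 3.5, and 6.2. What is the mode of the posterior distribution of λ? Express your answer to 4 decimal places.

The Exponential(rate=λ) likelihood is ∝ λ^n e^(−λΣtᵢ). Here n = 6 and Σtᵢ = 2.9 + 4.6 + 2 + 4.3 + 3.5 + 6.2 = 23.5.
Posterior ∝ λ^5e^(−6λ) · λ^6e^(−23.5λ) = λ^11e^(−29.5λ), i.e. Gamma(12, 29.5).
Mode = (a−1)/b = 11/29.5 ≈ 0.3729.

λ̂_MAP = 0.3729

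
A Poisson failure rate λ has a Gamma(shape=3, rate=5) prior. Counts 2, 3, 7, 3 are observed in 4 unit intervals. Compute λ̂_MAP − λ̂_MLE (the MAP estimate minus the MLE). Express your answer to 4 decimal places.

Σxᵢ = 15. Posterior is Gamma(18, 9); MAP = (18−1)/9 = 17/9 ≈ 1.88889.
MLE = x̄ = 15/4 ≈ 3.75000.
Difference = 17/9 − 15/4 = -67/36 ≈ -1.8611.

MAP − MLE = -1.8611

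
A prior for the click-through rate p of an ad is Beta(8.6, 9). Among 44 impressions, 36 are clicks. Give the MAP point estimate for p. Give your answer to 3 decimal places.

Prior: Beta(8.6, 9).
Data: 36 successes in 44 trials. The binomial likelihood contributes p^36(1−p)^8, so the posterior is Beta(8.6+36, 9+8) = Beta(44.6, 17).
For Beta(a, b) with a, b > 1 the mode is (a−1)/(a+b−2) = 43.6/59.6 ≈ 0.732.

p̂_MAP = 0.732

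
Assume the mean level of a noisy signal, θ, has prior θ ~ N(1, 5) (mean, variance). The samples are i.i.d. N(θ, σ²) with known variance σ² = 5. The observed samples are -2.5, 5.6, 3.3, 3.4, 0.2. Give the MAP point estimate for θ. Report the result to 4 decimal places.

θ̂_MAP = 1.8333

n = 5; x̄ = ((-2.5) + 5.6 + 3.3 + 3.4 + 0.2)/5 = 10/5 = 2.
For a Normal prior and Normal likelihood with known variance, the posterior is Normal; its mode equals its mean, the precision-weighted average.
Prior precision 1/σ₀² = 1/5 = 0.2; data precision n/σ² = 5/5 = 1.
θ̂ = (0.2·1 + 1·2) / (0.2 + 1) = 2.2/1.2 = 11/6 ≈ 1.8333.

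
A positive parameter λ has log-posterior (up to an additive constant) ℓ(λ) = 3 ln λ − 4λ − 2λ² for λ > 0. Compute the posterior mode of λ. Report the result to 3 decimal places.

λ̂_MAP = 0.500

ℓ'(λ) = 3/λ − 4 − 4λ. Setting this to zero and multiplying by λ: 4λ² + 4λ − 3 = 0.
λ = (−4 + √(4² + 4·4·3)) / (2·4) = (−4 + √64) / 8 = (−4 + 8)/8 = 1/2.
ℓ''(λ) = −3/λ² − 4 < 0, confirming a maximum.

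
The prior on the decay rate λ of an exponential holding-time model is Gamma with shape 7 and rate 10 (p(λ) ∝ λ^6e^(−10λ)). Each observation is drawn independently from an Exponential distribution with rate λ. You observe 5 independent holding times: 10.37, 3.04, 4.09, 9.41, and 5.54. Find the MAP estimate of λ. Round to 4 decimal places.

λ̂_MAP = 0.2591

The Exponential(rate=λ) likelihood is ∝ λ^n e^(−λΣtᵢ). Here n = 5 and Σtᵢ = 10.37 + 3.04 + 4.09 + 9.41 + 5.54 = 32.45.
Posterior ∝ λ^6e^(−10λ) · λ^5e^(−32.45λ) = λ^11e^(−42.45λ), i.e. Gamma(12, 42.45).
Mode = (a−1)/b = 11/42.45 ≈ 0.2591.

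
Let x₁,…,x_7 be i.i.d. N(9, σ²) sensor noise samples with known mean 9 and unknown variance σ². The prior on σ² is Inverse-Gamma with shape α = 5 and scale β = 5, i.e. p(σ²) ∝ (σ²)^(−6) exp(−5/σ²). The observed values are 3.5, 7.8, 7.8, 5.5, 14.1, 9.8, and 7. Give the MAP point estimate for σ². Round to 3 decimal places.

σ̂²_MAP = 4.528

Sum of squared deviations about the known mean: SS = (3.5−9)² + (7.8−9)² + (7.8−9)² + (5.5−9)² + (14.1−9)² + (9.8−9)² + (7−9)² = 76.03.
The Normal likelihood contributes (σ²)^(−n/2) exp(−SS/(2σ²)), so the posterior is Inverse-Gamma(α + n/2, β + SS/2) = Inverse-Gamma(8.5, 43.015).
The mode of Inverse-Gamma(a, b) is b/(a+1) = 43.015/9.5 ≈ 4.528.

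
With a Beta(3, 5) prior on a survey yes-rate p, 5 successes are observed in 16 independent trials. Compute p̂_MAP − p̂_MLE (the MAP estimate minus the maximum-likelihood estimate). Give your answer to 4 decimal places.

MAP − MLE = 0.0057

Posterior is Beta(8, 16); MAP = (8−1)/(24−2) = 7/22 ≈ 0.31818.
MLE ignores the prior: p̂_MLE = k/n = 5/16 ≈ 0.31250.
Difference = 7/22 − 5/16 = 1/176 ≈ 0.0057.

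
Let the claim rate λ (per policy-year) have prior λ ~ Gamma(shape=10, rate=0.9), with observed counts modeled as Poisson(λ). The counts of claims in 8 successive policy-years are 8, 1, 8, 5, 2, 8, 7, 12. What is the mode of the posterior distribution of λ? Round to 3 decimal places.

λ̂_MAP = 6.742

Σxᵢ = 8+1+8+5+2+8+7+12 = 51, with n = 8.
Posterior ∝ λ^9e^(−0.9λ) · λ^51e^(−8λ) = λ^60e^(−8.9λ), i.e. Gamma(shape=61, rate=8.9).
The mode of a Gamma(a, b) with a ≥ 1 (shape–rate) is (a−1)/b = 60/8.9 ≈ 6.742.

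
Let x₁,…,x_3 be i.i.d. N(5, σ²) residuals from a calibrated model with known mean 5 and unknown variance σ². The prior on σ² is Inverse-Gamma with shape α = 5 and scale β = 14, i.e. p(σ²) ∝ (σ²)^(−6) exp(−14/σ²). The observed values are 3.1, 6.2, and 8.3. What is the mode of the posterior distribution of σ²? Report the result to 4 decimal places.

Sum of squared deviations about the known mean: SS = (3.1−5)² + (6.2−5)² + (8.3−5)² = 15.94.
The Normal likelihood contributes (σ²)^(−n/2) exp(−SS/(2σ²)), so the posterior is Inverse-Gamma(α + n/2, β + SS/2) = Inverse-Gamma(6.5, 21.97).
The mode of Inverse-Gamma(a, b) is b/(a+1) = 21.97/7.5 ≈ 2.9293.

σ̂²_MAP = 2.9293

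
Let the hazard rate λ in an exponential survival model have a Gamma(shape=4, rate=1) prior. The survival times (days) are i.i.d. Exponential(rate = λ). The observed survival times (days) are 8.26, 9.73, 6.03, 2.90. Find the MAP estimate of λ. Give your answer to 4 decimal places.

The Exponential(rate=λ) likelihood is ∝ λ^n e^(−λΣtᵢ). Here n = 4 and Σtᵢ = 8.26 + 9.73 + 6.03 + 2.90 = 26.92.
Posterior ∝ λ^3e^(−1λ) · λ^4e^(−26.92λ) = λ^7e^(−27.92λ), i.e. Gamma(8, 27.92).
Mode = (a−1)/b = 7/27.92 ≈ 0.2507.

λ̂_MAP = 0.2507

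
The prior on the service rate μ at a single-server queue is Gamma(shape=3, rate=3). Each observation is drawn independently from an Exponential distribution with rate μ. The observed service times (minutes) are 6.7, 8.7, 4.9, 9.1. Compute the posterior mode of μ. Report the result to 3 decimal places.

The Exponential(rate=μ) likelihood is ∝ μ^n e^(−μΣtᵢ). Here n = 4 and Σtᵢ = 6.7 + 8.7 + 4.9 + 9.1 = 29.4.
Posterior ∝ μ^2e^(−3μ) · μ^4e^(−29.4μ) = μ^6e^(−32.4μ), i.e. Gamma(7, 32.4).
Mode = (a−1)/b = 6/32.4 ≈ 0.185.

μ̂_MAP = 0.185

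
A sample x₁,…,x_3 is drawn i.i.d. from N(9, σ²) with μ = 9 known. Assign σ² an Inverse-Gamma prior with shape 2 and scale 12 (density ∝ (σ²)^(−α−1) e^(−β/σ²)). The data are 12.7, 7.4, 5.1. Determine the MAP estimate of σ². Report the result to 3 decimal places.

Sum of squared deviations about the known mean: SS = (12.7−9)² + (7.4−9)² + (5.1−9)² = 31.46.
The Normal likelihood contributes (σ²)^(−n/2) exp(−SS/(2σ²)), so the posterior is Inverse-Gamma(α + n/2, β + SS/2) = Inverse-Gamma(3.5, 27.73).
The mode of Inverse-Gamma(a, b) is b/(a+1) = 27.73/4.5 ≈ 6.162.

σ̂²_MAP = 6.162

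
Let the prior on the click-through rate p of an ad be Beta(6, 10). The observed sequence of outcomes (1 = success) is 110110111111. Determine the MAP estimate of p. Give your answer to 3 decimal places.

Prior: Beta(6, 10).
Data: 10 successes in 12 trials (from the sequence). The binomial likelihood contributes p^10(1−p)^2, so the posterior is Beta(6+10, 10+2) = Beta(16, 12).
For Beta(a, b) with a, b > 1 the mode is (a−1)/(a+b−2) = 15/26 ≈ 0.577.

p̂_MAP = 0.577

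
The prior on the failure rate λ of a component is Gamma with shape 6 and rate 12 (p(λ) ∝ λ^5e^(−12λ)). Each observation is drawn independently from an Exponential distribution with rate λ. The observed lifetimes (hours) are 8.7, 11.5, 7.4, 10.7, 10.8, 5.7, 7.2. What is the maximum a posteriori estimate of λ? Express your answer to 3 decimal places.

λ̂_MAP = 0.162

The Exponential(rate=λ) likelihood is ∝ λ^n e^(−λΣtᵢ). Here n = 7 and Σtᵢ = 8.7 + 11.5 + 7.4 + 10.7 + 10.8 + 5.7 + 7.2 = 62.
Posterior ∝ λ^5e^(−12λ) · λ^7e^(−62λ) = λ^12e^(−74λ), i.e. Gamma(13, 74).
Mode = (a−1)/b = 12/74 ≈ 0.162.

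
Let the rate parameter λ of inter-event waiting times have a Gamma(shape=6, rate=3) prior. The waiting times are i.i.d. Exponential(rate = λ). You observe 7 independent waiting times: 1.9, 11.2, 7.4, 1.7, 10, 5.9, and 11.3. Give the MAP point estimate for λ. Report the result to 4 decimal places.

The Exponential(rate=λ) likelihood is ∝ λ^n e^(−λΣtᵢ). Here n = 7 and Σtᵢ = 1.9 + 11.2 + 7.4 + 1.7 + 10 + 5.9 + 11.3 = 49.4.
Posterior ∝ λ^5e^(−3λ) · λ^7e^(−49.4λ) = λ^12e^(−52.4λ), i.e. Gamma(13, 52.4).
Mode = (a−1)/b = 12/52.4 ≈ 0.2290.

λ̂_MAP = 0.2290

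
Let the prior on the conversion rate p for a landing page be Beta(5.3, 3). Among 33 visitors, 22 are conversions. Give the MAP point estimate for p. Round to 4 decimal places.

p̂_MAP = 0.6692

Prior: Beta(5.3, 3).
Data: 22 successes in 33 trials. The binomial likelihood contributes p^22(1−p)^11, so the posterior is Beta(5.3+22, 3+11) = Beta(27.3, 14).
For Beta(a, b) with a, b > 1 the mode is (a−1)/(a+b−2) = 26.3/39.3 ≈ 0.6692.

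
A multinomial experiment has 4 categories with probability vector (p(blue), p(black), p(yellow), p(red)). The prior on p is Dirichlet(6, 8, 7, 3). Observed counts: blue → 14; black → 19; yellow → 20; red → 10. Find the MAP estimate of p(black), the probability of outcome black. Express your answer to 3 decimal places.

MAP estimate of p(black) = 0.313

The posterior is Dirichlet(αᵢ + nᵢ) = Dirichlet(20, 27, 27, 13).
For a Dirichlet(a₁,…,a_K) with all aᵢ > 1, the mode has j-th component (aⱼ − 1)/(Σaᵢ − K).
Here Σaᵢ = 87 and K = 4, so p(black) = (27 − 1)/(87 − 4) = 26/83 ≈ 0.313.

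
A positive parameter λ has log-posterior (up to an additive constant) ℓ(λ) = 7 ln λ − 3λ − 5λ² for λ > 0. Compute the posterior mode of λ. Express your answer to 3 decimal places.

λ̂_MAP = 0.700

ℓ'(λ) = 7/λ − 3 − 10λ. Setting this to zero and multiplying by λ: 10λ² + 3λ − 7 = 0.
λ = (−3 + √(3² + 4·10·7)) / (2·10) = (−3 + √289) / 20 = (−3 + 17)/20 = 7/10.
ℓ''(λ) = −7/λ² − 10 < 0, confirming a maximum.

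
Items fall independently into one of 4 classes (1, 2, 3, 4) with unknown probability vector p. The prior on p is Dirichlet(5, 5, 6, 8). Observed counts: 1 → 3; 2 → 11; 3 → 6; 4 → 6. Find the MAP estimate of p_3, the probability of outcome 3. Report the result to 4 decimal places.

MAP estimate: 0.2391

The posterior is Dirichlet(αᵢ + nᵢ) = Dirichlet(8, 16, 12, 14).
For a Dirichlet(a₁,…,a_K) with all aᵢ > 1, the mode has j-th component (aⱼ − 1)/(Σaᵢ − K).
Here Σaᵢ = 50 and K = 4, so p_3 = (12 − 1)/(50 − 4) = 11/46 ≈ 0.2391.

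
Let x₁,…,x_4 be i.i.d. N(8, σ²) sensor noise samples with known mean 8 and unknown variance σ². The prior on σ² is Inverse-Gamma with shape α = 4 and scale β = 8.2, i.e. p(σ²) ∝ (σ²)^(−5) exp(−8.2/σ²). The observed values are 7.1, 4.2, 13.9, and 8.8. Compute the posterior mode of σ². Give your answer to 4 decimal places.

Sum of squared deviations about the known mean: SS = (7.1−8)² + (4.2−8)² + (13.9−8)² + (8.8−8)² = 50.7.
The Normal likelihood contributes (σ²)^(−n/2) exp(−SS/(2σ²)), so the posterior is Inverse-Gamma(α + n/2, β + SS/2) = Inverse-Gamma(6, 33.55).
The mode of Inverse-Gamma(a, b) is b/(a+1) = 33.55/7 ≈ 4.7929.

σ̂²_MAP = 4.7929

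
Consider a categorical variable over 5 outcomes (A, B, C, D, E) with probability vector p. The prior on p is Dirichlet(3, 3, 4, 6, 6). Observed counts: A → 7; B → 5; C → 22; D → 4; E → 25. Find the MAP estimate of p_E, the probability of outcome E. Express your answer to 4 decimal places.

MAP estimate of p_E = 0.3750

The posterior is Dirichlet(αᵢ + nᵢ) = Dirichlet(10, 8, 26, 10, 31).
For a Dirichlet(a₁,…,a_K) with all aᵢ > 1, the mode has j-th component (aⱼ − 1)/(Σaᵢ − K).
Here Σaᵢ = 85 and K = 5, so p_E = (31 − 1)/(85 − 5) = 30/80 ≈ 0.3750.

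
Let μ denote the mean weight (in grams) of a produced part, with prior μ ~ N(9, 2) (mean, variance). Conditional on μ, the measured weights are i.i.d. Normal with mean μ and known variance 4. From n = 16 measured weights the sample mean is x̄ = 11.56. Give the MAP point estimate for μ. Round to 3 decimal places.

μ̂_MAP = 11.276

n = 16, x̄ = 11.56.
For a Normal prior and Normal likelihood with known variance, the posterior is Normal; its mode equals its mean, the precision-weighted average.
Prior precision 1/σ₀² = 1/2 = 0.5; data precision n/σ² = 16/4 = 4.
μ̂ = (0.5·9 + 4·11.56) / (0.5 + 4) = 50.74/4.5 = 2537/225 ≈ 11.276.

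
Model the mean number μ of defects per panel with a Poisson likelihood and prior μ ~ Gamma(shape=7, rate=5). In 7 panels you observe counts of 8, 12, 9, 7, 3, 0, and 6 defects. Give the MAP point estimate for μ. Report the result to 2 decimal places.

μ̂_MAP = 4.25

Σxᵢ = 8+12+9+7+3+0+6 = 45, with n = 7.
Posterior ∝ μ^6e^(−5μ) · μ^45e^(−7μ) = μ^51e^(−12μ), i.e. Gamma(shape=52, rate=12).
The mode of a Gamma(a, b) with a ≥ 1 (shape–rate) is (a−1)/b = 51/12 ≈ 4.25.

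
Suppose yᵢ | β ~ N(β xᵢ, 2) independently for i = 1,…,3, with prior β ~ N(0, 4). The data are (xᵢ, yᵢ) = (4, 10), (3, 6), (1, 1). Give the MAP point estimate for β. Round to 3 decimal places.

log p(β | y) = −Σ(yᵢ − βxᵢ)²/(2·2) − β²/(2·4) + const.
Setting the derivative to zero: Σxᵢ(yᵢ − βxᵢ)/2 − β/4 = 0, so β = Σxᵢyᵢ / (Σxᵢ² + σ²/τ²).
Σxᵢyᵢ = 4·10 + 3·6 + 1·1 = 59; Σxᵢ² = 26; σ²/τ² = 0.5.
β̂_MAP = 59 / (26 + 0.5) = 59/26.5 ≈ 2.226.

β̂_MAP = 2.226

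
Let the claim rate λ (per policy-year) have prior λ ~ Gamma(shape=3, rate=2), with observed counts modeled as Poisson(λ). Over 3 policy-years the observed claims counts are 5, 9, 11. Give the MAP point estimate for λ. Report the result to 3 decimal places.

Σxᵢ = 5+9+11 = 25, with n = 3.
Posterior ∝ λ^2e^(−2λ) · λ^25e^(−3λ) = λ^27e^(−5λ), i.e. Gamma(shape=28, rate=5).
The mode of a Gamma(a, b) with a ≥ 1 (shape–rate) is (a−1)/b = 27/5 ≈ 5.400.

λ̂_MAP = 5.400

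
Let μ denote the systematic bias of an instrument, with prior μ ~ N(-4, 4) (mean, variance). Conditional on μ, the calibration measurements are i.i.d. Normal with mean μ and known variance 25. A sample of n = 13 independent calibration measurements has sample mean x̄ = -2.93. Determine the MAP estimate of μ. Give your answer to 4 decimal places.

n = 13, x̄ = -2.93.
For a Normal prior and Normal likelihood with known variance, the posterior is Normal; its mode equals its mean, the precision-weighted average.
Prior precision 1/σ₀² = 1/4 = 0.25; data precision n/σ² = 13/25 = 0.52.
μ̂ = (0.25·(-4) + 0.52·(-2.93)) / (0.25 + 0.52) = (-2.5236)/0.77 = -6309/1925 ≈ -3.2774.

μ̂_MAP = -3.2774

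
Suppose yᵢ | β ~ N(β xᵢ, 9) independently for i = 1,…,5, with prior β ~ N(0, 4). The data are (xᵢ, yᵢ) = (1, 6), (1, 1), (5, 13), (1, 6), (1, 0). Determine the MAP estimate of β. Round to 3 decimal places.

β̂_MAP = 2.496

log p(β | y) = −Σ(yᵢ − βxᵢ)²/(2·9) − β²/(2·4) + const.
Setting the derivative to zero: Σxᵢ(yᵢ − βxᵢ)/9 − β/4 = 0, so β = Σxᵢyᵢ / (Σxᵢ² + σ²/τ²).
Σxᵢyᵢ = 1·6 + 1·1 + 5·13 + 1·6 + 1·0 = 78; Σxᵢ² = 29; σ²/τ² = 2.25.
β̂_MAP = 78 / (29 + 2.25) = 78/31.25 ≈ 2.496.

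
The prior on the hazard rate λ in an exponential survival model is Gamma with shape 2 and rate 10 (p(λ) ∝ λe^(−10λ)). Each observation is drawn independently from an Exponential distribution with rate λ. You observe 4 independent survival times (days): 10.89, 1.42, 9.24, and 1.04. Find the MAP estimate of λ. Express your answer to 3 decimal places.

The Exponential(rate=λ) likelihood is ∝ λ^n e^(−λΣtᵢ). Here n = 4 and Σtᵢ = 10.89 + 1.42 + 9.24 + 1.04 = 22.59.
Posterior ∝ λe^(−10λ) · λ^4e^(−22.59λ) = λ^5e^(−32.59λ), i.e. Gamma(6, 32.59).
Mode = (a−1)/b = 5/32.59 ≈ 0.153.

λ̂_MAP = 0.153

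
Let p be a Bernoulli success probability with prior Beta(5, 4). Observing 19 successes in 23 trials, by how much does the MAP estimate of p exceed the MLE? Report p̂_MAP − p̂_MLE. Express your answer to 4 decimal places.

Posterior is Beta(24, 8); MAP = (24−1)/(32−2) = 23/30 ≈ 0.76667.
MLE ignores the prior: p̂_MLE = k/n = 19/23 ≈ 0.82609.
Difference = 23/30 − 19/23 = -41/690 ≈ -0.0594.

MAP − MLE = -0.0594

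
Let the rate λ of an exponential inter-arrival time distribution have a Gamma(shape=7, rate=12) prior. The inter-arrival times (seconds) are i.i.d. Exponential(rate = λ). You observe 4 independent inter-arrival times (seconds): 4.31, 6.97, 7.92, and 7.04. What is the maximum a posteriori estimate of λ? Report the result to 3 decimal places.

The Exponential(rate=λ) likelihood is ∝ λ^n e^(−λΣtᵢ). Here n = 4 and Σtᵢ = 4.31 + 6.97 + 7.92 + 7.04 = 26.24.
Posterior ∝ λ^6e^(−12λ) · λ^4e^(−26.24λ) = λ^10e^(−38.24λ), i.e. Gamma(11, 38.24).
Mode = (a−1)/b = 10/38.24 ≈ 0.262.

λ̂_MAP = 0.262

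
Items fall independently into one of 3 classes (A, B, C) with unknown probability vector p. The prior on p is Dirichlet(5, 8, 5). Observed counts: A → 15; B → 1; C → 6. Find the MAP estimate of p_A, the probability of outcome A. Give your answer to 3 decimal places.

MAP estimate of p_A = 0.514

The posterior is Dirichlet(αᵢ + nᵢ) = Dirichlet(20, 9, 11).
For a Dirichlet(a₁,…,a_K) with all aᵢ > 1, the mode has j-th component (aⱼ − 1)/(Σaᵢ − K).
Here Σaᵢ = 40 and K = 3, so p_A = (20 − 1)/(40 − 3) = 19/37 ≈ 0.514.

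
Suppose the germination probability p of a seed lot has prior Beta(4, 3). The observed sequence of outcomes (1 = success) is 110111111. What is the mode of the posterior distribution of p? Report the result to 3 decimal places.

Prior: Beta(4, 3).
Data: 8 successes in 9 trials (from the sequence). The binomial likelihood contributes p^8(1−p)^1, so the posterior is Beta(4+8, 3+1) = Beta(12, 4).
For Beta(a, b) with a, b > 1 the mode is (a−1)/(a+b−2) = 11/14 ≈ 0.786.

p̂_MAP = 0.786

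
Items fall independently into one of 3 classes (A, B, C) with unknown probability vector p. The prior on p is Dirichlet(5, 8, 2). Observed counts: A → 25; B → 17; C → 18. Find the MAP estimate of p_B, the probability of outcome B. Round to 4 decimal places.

The posterior is Dirichlet(αᵢ + nᵢ) = Dirichlet(30, 25, 20).
For a Dirichlet(a₁,…,a_K) with all aᵢ > 1, the mode has j-th component (aⱼ − 1)/(Σaᵢ − K).
Here Σaᵢ = 75 and K = 3, so p_B = (25 − 1)/(75 − 3) = 24/72 ≈ 0.3333.

MAP estimate of p_B = 0.3333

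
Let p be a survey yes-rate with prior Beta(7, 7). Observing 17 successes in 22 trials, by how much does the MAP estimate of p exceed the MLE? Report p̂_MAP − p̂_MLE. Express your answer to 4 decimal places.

MAP − MLE = -0.0963

Posterior is Beta(24, 12); MAP = (24−1)/(36−2) = 23/34 ≈ 0.67647.
MLE ignores the prior: p̂_MLE = k/n = 17/22 ≈ 0.77273.
Difference = 23/34 − 17/22 = -18/187 ≈ -0.0963.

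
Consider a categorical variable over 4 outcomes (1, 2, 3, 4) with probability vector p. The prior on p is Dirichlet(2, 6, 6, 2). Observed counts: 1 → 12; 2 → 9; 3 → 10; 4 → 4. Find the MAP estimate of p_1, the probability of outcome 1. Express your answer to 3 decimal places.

MAP estimate: 0.277

The posterior is Dirichlet(αᵢ + nᵢ) = Dirichlet(14, 15, 16, 6).
For a Dirichlet(a₁,…,a_K) with all aᵢ > 1, the mode has j-th component (aⱼ − 1)/(Σaᵢ − K).
Here Σaᵢ = 51 and K = 4, so p_1 = (14 − 1)/(51 − 4) = 13/47 ≈ 0.277.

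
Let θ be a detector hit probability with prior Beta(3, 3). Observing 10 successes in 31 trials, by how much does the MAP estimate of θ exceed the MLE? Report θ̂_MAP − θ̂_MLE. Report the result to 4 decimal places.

Posterior is Beta(13, 24); MAP = (13−1)/(37−2) = 12/35 ≈ 0.34286.
MLE ignores the prior: θ̂_MLE = k/n = 10/31 ≈ 0.32258.
Difference = 12/35 − 10/31 = 22/1085 ≈ 0.0203.

MAP − MLE = 0.0203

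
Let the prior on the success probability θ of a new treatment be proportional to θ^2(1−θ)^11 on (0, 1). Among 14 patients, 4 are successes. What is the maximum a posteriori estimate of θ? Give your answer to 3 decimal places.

θ̂_MAP = 0.222

The prior density ∝ θ^2(1−θ)^11 is the kernel of Beta(3, 12).
Data: 4 successes in 14 trials. The binomial likelihood contributes θ^4(1−θ)^10, so the posterior is Beta(3+4, 12+10) = Beta(7, 22).
For Beta(a, b) with a, b > 1 the mode is (a−1)/(a+b−2) = 6/27 ≈ 0.222.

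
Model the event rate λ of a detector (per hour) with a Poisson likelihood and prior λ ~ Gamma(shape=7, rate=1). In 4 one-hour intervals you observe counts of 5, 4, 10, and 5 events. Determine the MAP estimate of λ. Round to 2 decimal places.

Σxᵢ = 5+4+10+5 = 24, with n = 4.
Posterior ∝ λ^6e^(−1λ) · λ^24e^(−4λ) = λ^30e^(−5λ), i.e. Gamma(shape=31, rate=5).
The mode of a Gamma(a, b) with a ≥ 1 (shape–rate) is (a−1)/b = 30/5 ≈ 6.00.

λ̂_MAP = 6.00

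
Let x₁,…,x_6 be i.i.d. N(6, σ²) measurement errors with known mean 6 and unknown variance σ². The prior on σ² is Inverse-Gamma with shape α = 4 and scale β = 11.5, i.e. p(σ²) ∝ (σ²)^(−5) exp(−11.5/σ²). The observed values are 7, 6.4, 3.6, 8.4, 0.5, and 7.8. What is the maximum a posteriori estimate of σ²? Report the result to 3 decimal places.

σ̂²_MAP = 4.323

Sum of squared deviations about the known mean: SS = (7−6)² + (6.4−6)² + (3.6−6)² + (8.4−6)² + (0.5−6)² + (7.8−6)² = 46.17.
The Normal likelihood contributes (σ²)^(−n/2) exp(−SS/(2σ²)), so the posterior is Inverse-Gamma(α + n/2, β + SS/2) = Inverse-Gamma(7, 34.585).
The mode of Inverse-Gamma(a, b) is b/(a+1) = 34.585/8 ≈ 4.323.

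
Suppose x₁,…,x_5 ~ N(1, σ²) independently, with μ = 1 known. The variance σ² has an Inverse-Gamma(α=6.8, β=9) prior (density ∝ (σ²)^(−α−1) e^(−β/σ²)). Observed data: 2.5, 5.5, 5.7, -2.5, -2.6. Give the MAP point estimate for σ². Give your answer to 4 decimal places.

Sum of squared deviations about the known mean: SS = (2.5−1)² + (5.5−1)² + (5.7−1)² + (-2.5−1)² + (-2.6−1)² = 69.8.
The Normal likelihood contributes (σ²)^(−n/2) exp(−SS/(2σ²)), so the posterior is Inverse-Gamma(α + n/2, β + SS/2) = Inverse-Gamma(9.3, 43.9).
The mode of Inverse-Gamma(a, b) is b/(a+1) = 43.9/10.3 ≈ 4.2621.

σ̂²_MAP = 4.2621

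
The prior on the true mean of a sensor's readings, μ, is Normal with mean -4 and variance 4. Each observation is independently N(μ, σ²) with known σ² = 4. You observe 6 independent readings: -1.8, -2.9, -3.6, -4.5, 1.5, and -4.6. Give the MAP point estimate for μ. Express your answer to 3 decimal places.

n = 6; x̄ = ((-1.8) + (-2.9) + (-3.6) + (-4.5) + 1.5 + (-4.6))/6 = -15.9/6 = -2.65.
For a Normal prior and Normal likelihood with known variance, the posterior is Normal; its mode equals its mean, the precision-weighted average.
Prior precision 1/σ₀² = 1/4 = 0.25; data precision n/σ² = 6/4 = 1.5.
μ̂ = (0.25·(-4) + 1.5·(-2.65)) / (0.25 + 1.5) = (-4.975)/1.75 = -199/70 ≈ -2.843.

μ̂_MAP = -2.843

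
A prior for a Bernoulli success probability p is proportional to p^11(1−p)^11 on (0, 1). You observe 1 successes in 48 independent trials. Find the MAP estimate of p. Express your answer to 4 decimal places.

The prior density ∝ p^11(1−p)^11 is the kernel of Beta(12, 12).
Data: 1 success in 48 trials. The binomial likelihood contributes p(1−p)^47, so the posterior is Beta(12+1, 12+47) = Beta(13, 59).
For Beta(a, b) with a, b > 1 the mode is (a−1)/(a+b−2) = 12/70 ≈ 0.1714.

p̂_MAP = 0.1714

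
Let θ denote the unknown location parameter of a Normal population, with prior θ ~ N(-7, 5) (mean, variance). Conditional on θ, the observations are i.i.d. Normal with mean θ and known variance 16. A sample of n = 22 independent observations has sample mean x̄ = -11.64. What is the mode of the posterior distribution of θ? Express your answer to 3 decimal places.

θ̂_MAP = -11.051

n = 22, x̄ = -11.64.
For a Normal prior and Normal likelihood with known variance, the posterior is Normal; its mode equals its mean, the precision-weighted average.
Prior precision 1/σ₀² = 1/5 = 0.2; data precision n/σ² = 22/16 = 1.375.
θ̂ = (0.2·(-7) + 1.375·(-11.64)) / (0.2 + 1.375) = (-17.405)/1.575 = -3481/315 ≈ -11.051.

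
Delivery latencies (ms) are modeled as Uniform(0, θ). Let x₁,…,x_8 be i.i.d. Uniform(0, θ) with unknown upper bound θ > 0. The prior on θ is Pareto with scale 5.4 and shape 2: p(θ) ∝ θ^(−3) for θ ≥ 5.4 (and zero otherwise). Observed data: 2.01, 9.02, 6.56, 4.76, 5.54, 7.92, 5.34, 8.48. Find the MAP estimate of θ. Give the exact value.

The Uniform(0, θ) likelihood is θ^(−n) for θ ≥ max(xᵢ), zero otherwise. Here max(xᵢ) = 9.02.
Posterior ∝ θ^(−3) · θ^(−8) = θ^(−11) on θ ≥ max(5.4, 9.02) = 9.02.
This density is strictly decreasing in θ, so the posterior mode lies at the lower boundary of the support.

θ̂_MAP = 9.02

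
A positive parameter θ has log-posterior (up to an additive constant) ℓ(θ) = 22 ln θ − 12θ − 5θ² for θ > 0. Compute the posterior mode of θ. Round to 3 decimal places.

θ̂_MAP = 1.000

ℓ'(θ) = 22/θ − 12 − 10θ. Setting this to zero and multiplying by θ: 10θ² + 12θ − 22 = 0.
θ = (−12 + √(12² + 4·10·22)) / (2·10) = (−12 + √1024) / 20 = (−12 + 32)/20 = 1.
ℓ''(θ) = −22/θ² − 10 < 0, confirming a maximum.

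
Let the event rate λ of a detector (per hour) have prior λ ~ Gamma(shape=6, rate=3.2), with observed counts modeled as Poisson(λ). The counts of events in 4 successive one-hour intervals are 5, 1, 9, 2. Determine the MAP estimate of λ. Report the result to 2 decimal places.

Σxᵢ = 5+1+9+2 = 17, with n = 4.
Posterior ∝ λ^5e^(−3.2λ) · λ^17e^(−4λ) = λ^22e^(−7.2λ), i.e. Gamma(shape=23, rate=7.2).
The mode of a Gamma(a, b) with a ≥ 1 (shape–rate) is (a−1)/b = 22/7.2 ≈ 3.06.

λ̂_MAP = 3.06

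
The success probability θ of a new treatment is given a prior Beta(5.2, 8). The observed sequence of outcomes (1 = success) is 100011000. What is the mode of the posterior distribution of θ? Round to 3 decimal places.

θ̂_MAP = 0.356

Prior: Beta(5.2, 8).
Data: 3 successes in 9 trials (from the sequence). The binomial likelihood contributes θ^3(1−θ)^6, so the posterior is Beta(5.2+3, 8+6) = Beta(8.2, 14).
For Beta(a, b) with a, b > 1 the mode is (a−1)/(a+b−2) = 7.2/20.2 ≈ 0.356.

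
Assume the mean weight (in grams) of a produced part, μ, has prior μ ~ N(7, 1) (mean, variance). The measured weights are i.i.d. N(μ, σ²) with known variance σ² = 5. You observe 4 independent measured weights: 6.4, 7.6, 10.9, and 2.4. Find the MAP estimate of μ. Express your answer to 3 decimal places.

n = 4; x̄ = (6.4 + 7.6 + 10.9 + 2.4)/4 = 27.3/4 = 6.825.
For a Normal prior and Normal likelihood with known variance, the posterior is Normal; its mode equals its mean, the precision-weighted average.
Prior precision 1/σ₀² = 1/1 = 1; data precision n/σ² = 4/5 = 0.8.
μ̂ = (1·7 + 0.8·6.825) / (1 + 0.8) = 12.46/1.8 = 623/90 ≈ 6.922.

μ̂_MAP = 6.922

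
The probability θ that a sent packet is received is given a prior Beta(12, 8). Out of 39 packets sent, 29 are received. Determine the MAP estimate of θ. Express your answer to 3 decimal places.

Prior: Beta(12, 8).
Data: 29 successes in 39 trials. The binomial likelihood contributes θ^29(1−θ)^10, so the posterior is Beta(12+29, 8+10) = Beta(41, 18).
For Beta(a, b) with a, b > 1 the mode is (a−1)/(a+b−2) = 40/57 ≈ 0.702.

θ̂_MAP = 0.702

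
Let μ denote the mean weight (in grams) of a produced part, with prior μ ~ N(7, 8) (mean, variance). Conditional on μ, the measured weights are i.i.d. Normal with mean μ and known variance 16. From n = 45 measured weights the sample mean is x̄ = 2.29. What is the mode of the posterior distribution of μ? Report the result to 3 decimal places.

n = 45, x̄ = 2.29.
For a Normal prior and Normal likelihood with known variance, the posterior is Normal; its mode equals its mean, the precision-weighted average.
Prior precision 1/σ₀² = 1/8 = 0.125; data precision n/σ² = 45/16 = 2.8125.
μ̂ = (0.125·7 + 2.8125·2.29) / (0.125 + 2.8125) = 7.315625/2.9375 = 2341/940 ≈ 2.490.

μ̂_MAP = 2.490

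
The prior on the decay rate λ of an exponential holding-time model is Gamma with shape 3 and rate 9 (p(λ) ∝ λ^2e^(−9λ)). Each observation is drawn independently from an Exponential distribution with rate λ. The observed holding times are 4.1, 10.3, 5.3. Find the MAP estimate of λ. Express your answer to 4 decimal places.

λ̂_MAP = 0.1742

The Exponential(rate=λ) likelihood is ∝ λ^n e^(−λΣtᵢ). Here n = 3 and Σtᵢ = 4.1 + 10.3 + 5.3 = 19.7.
Posterior ∝ λ^2e^(−9λ) · λ^3e^(−19.7λ) = λ^5e^(−28.7λ), i.e. Gamma(6, 28.7).
Mode = (a−1)/b = 5/28.7 ≈ 0.1742.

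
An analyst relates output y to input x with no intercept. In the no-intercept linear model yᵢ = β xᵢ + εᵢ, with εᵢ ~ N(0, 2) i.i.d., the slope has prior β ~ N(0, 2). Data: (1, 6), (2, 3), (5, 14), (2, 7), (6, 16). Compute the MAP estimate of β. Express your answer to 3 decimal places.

log p(β | y) = −Σ(yᵢ − βxᵢ)²/(2·2) − β²/(2·2) + const.
Setting the derivative to zero: Σxᵢ(yᵢ − βxᵢ)/2 − β/2 = 0, so β = Σxᵢyᵢ / (Σxᵢ² + σ²/τ²).
Σxᵢyᵢ = 1·6 + 2·3 + 5·14 + 2·7 + 6·16 = 192; Σxᵢ² = 70; σ²/τ² = 1.
β̂_MAP = 192 / (70 + 1) = 192/71 ≈ 2.704.

β̂_MAP = 2.704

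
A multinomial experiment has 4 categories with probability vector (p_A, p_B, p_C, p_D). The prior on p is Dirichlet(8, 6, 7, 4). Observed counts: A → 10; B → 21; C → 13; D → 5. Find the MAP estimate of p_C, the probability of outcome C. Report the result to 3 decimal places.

The posterior is Dirichlet(αᵢ + nᵢ) = Dirichlet(18, 27, 20, 9).
For a Dirichlet(a₁,…,a_K) with all aᵢ > 1, the mode has j-th component (aⱼ − 1)/(Σaᵢ − K).
Here Σaᵢ = 74 and K = 4, so p_C = (20 − 1)/(74 − 4) = 19/70 ≈ 0.271.

MAP estimate of p_C = 0.271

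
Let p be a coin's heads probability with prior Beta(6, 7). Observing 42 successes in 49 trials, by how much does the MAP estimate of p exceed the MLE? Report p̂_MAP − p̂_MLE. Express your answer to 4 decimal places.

MAP − MLE = -0.0738

Posterior is Beta(48, 14); MAP = (48−1)/(62−2) = 47/60 ≈ 0.78333.
MLE ignores the prior: p̂_MLE = k/n = 42/49 ≈ 0.85714.
Difference = 47/60 − 42/49 = -31/420 ≈ -0.0738.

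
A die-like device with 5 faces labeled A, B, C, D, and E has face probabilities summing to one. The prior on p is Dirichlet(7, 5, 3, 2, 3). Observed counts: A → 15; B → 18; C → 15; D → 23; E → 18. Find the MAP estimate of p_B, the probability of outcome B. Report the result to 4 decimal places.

MAP estimate of p_B = 0.2115

The posterior is Dirichlet(αᵢ + nᵢ) = Dirichlet(22, 23, 18, 25, 21).
For a Dirichlet(a₁,…,a_K) with all aᵢ > 1, the mode has j-th component (aⱼ − 1)/(Σaᵢ − K).
Here Σaᵢ = 109 and K = 5, so p_B = (23 − 1)/(109 − 5) = 22/104 ≈ 0.2115.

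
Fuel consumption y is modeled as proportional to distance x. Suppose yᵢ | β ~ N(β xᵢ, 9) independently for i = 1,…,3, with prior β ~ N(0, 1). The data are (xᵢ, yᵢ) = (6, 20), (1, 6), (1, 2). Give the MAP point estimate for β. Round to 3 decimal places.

β̂_MAP = 2.723

log p(β | y) = −Σ(yᵢ − βxᵢ)²/(2·9) − β²/(2·1) + const.
Setting the derivative to zero: Σxᵢ(yᵢ − βxᵢ)/9 − β/1 = 0, so β = Σxᵢyᵢ / (Σxᵢ² + σ²/τ²).
Σxᵢyᵢ = 6·20 + 1·6 + 1·2 = 128; Σxᵢ² = 38; σ²/τ² = 9.
β̂_MAP = 128 / (38 + 9) = 128/47 ≈ 2.723.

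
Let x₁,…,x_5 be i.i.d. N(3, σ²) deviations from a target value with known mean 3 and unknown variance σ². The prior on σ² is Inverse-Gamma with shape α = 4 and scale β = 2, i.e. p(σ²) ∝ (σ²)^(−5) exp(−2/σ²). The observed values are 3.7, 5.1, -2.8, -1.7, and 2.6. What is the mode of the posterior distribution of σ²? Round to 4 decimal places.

Sum of squared deviations about the known mean: SS = (3.7−3)² + (5.1−3)² + (-2.8−3)² + (-1.7−3)² + (2.6−3)² = 60.79.
The Normal likelihood contributes (σ²)^(−n/2) exp(−SS/(2σ²)), so the posterior is Inverse-Gamma(α + n/2, β + SS/2) = Inverse-Gamma(6.5, 32.395).
The mode of Inverse-Gamma(a, b) is b/(a+1) = 32.395/7.5 ≈ 4.3193.

σ̂²_MAP = 4.3193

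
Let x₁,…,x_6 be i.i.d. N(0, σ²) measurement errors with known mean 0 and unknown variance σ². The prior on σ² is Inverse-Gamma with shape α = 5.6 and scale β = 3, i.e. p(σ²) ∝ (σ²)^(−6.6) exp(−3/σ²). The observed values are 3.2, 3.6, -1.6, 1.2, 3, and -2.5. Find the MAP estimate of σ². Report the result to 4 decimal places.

Sum of squared deviations about the known mean: SS = (3.2−0)² + (3.6−0)² + (-1.6−0)² + (1.2−0)² + (3−0)² + (-2.5−0)² = 42.45.
The Normal likelihood contributes (σ²)^(−n/2) exp(−SS/(2σ²)), so the posterior is Inverse-Gamma(α + n/2, β + SS/2) = Inverse-Gamma(8.6, 24.225).
The mode of Inverse-Gamma(a, b) is b/(a+1) = 24.225/9.6 ≈ 2.5234.

σ̂²_MAP = 2.5234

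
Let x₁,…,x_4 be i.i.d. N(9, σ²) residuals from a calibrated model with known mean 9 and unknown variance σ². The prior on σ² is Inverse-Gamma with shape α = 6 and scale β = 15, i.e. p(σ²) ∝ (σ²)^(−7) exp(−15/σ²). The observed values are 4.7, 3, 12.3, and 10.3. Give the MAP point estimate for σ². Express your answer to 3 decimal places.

Sum of squared deviations about the known mean: SS = (4.7−9)² + (3−9)² + (12.3−9)² + (10.3−9)² = 67.07.
The Normal likelihood contributes (σ²)^(−n/2) exp(−SS/(2σ²)), so the posterior is Inverse-Gamma(α + n/2, β + SS/2) = Inverse-Gamma(8, 48.535).
The mode of Inverse-Gamma(a, b) is b/(a+1) = 48.535/9 ≈ 5.393.

σ̂²_MAP = 5.393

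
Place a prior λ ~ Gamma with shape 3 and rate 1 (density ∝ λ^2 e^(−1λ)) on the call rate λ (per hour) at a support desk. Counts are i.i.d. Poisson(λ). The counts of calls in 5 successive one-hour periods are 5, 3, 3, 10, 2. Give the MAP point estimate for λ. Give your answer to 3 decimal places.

λ̂_MAP = 4.167

Σxᵢ = 5+3+3+10+2 = 23, with n = 5.
Posterior ∝ λ^2e^(−1λ) · λ^23e^(−5λ) = λ^25e^(−6λ), i.e. Gamma(shape=26, rate=6).
The mode of a Gamma(a, b) with a ≥ 1 (shape–rate) is (a−1)/b = 25/6 ≈ 4.167.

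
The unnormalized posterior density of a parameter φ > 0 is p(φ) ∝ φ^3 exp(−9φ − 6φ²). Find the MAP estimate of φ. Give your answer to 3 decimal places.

φ̂_MAP = 0.250

ℓ'(φ) = 3/φ − 9 − 12φ. Setting this to zero and multiplying by φ: 12φ² + 9φ − 3 = 0.
φ = (−9 + √(9² + 4·12·3)) / (2·12) = (−9 + √225) / 24 = (−9 + 15)/24 = 1/4.
ℓ''(φ) = −3/φ² − 12 < 0, confirming a maximum.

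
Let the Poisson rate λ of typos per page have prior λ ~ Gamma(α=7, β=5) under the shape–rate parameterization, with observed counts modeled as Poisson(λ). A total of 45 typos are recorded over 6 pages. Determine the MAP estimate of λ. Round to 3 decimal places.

λ̂_MAP = 4.636

Σxᵢ = 45, n = 6.
Posterior ∝ λ^6e^(−5λ) · λ^45e^(−6λ) = λ^51e^(−11λ), i.e. Gamma(shape=52, rate=11).
The mode of a Gamma(a, b) with a ≥ 1 (shape–rate) is (a−1)/b = 51/11 ≈ 4.636.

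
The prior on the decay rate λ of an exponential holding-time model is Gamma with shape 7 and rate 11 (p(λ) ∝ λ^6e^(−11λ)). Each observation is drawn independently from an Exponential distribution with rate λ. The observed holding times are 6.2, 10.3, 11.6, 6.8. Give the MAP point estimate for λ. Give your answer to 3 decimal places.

The Exponential(rate=λ) likelihood is ∝ λ^n e^(−λΣtᵢ). Here n = 4 and Σtᵢ = 6.2 + 10.3 + 11.6 + 6.8 = 34.9.
Posterior ∝ λ^6e^(−11λ) · λ^4e^(−34.9λ) = λ^10e^(−45.9λ), i.e. Gamma(11, 45.9).
Mode = (a−1)/b = 10/45.9 ≈ 0.218.

λ̂_MAP = 0.218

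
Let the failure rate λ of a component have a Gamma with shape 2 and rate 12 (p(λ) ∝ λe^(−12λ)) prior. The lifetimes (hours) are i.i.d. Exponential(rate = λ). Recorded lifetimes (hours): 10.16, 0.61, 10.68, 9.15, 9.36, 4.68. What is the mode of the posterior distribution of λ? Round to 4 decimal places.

The Exponential(rate=λ) likelihood is ∝ λ^n e^(−λΣtᵢ). Here n = 6 and Σtᵢ = 10.16 + 0.61 + 10.68 + 9.15 + 9.36 + 4.68 = 44.64.
Posterior ∝ λe^(−12λ) · λ^6e^(−44.64λ) = λ^7e^(−56.64λ), i.e. Gamma(8, 56.64).
Mode = (a−1)/b = 7/56.64 ≈ 0.1236.

λ̂_MAP = 0.1236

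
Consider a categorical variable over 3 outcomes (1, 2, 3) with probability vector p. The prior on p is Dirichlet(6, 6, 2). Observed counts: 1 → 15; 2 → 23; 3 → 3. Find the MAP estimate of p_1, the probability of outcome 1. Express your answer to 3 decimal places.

MAP estimate: 0.385

The posterior is Dirichlet(αᵢ + nᵢ) = Dirichlet(21, 29, 5).
For a Dirichlet(a₁,…,a_K) with all aᵢ > 1, the mode has j-th component (aⱼ − 1)/(Σaᵢ − K).
Here Σaᵢ = 55 and K = 3, so p_1 = (21 − 1)/(55 − 3) = 20/52 ≈ 0.385.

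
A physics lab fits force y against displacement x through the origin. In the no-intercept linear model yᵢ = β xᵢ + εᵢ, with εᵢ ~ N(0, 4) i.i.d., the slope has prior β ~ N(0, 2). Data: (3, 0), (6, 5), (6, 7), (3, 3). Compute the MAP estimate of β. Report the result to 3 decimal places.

log p(β | y) = −Σ(yᵢ − βxᵢ)²/(2·4) − β²/(2·2) + const.
Setting the derivative to zero: Σxᵢ(yᵢ − βxᵢ)/4 − β/2 = 0, so β = Σxᵢyᵢ / (Σxᵢ² + σ²/τ²).
Σxᵢyᵢ = 3·0 + 6·5 + 6·7 + 3·3 = 81; Σxᵢ² = 90; σ²/τ² = 2.
β̂_MAP = 81 / (90 + 2) = 81/92 ≈ 0.880.

β̂_MAP = 0.880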